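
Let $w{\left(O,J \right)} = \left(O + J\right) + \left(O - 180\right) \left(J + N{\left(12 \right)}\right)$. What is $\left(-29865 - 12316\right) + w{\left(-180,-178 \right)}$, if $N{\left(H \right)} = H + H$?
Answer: $12901$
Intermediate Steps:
$N{\left(H \right)} = 2 H$
$w{\left(O,J \right)} = J + O + \left(-180 + O\right) \left(24 + J\right)$ ($w{\left(O,J \right)} = \left(O + J\right) + \left(O - 180\right) \left(J + 2 \cdot 12\right) = \left(J + O\right) + \left(-180 + O\right) \left(J + 24\right) = \left(J + O\right) + \left(-180 + O\right) \left(24 + J\right) = J + O + \left(-180 + O\right) \left(24 + J\right)$)
$\left(-29865 - 12316\right) + w{\left(-180,-178 \right)} = \left(-29865 - 12316\right) - -55082 = -42181 + \left(-4320 + 31862 - 4500 + 32040\right) = -42181 + 55082 = 12901$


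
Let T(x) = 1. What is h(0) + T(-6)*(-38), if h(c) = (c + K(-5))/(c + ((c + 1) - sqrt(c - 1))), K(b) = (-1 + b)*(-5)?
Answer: -23 + 15*I ≈ -23.0 + 15.0*I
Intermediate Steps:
K(b) = 5 - 5*b
h(c) = (30 + c)/(1 - sqrt(-1 + c) + 2*c) (h(c) = (c + (5 - 5*(-5)))/(c + ((c + 1) - sqrt(c - 1))) = (c + (5 + 25))/(c + ((1 + c) - sqrt(-1 + c))) = (c + 30)/(c + (1 + c - sqrt(-1 + c))) = (30 + c)/(1 - sqrt(-1 + c) + 2*c))
h(0) + T(-6)*(-38) = (30 + 0)/(1 - sqrt(-1 + 0) + 2*0) + 1*(-38) = 30/(1 - sqrt(-1) + 0) - 38 = 30/(1 - I + 0) - 38 = 30/(1 - I) - 38 = ((1 + I)/2)*30 - 38 = 15*(1 + I) - 38 = -38 + 15*(1 + I)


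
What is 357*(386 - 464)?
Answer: -27846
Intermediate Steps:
357*(386 - 464) = 357*(-78) = -27846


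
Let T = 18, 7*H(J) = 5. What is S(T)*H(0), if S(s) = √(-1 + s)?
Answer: 5*√17/7 ≈ 2.9451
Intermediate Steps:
H(J) = 5/7 (H(J) = (⅐)*5 = 5/7)
S(T)*H(0) = √(-1 + 18)*(5/7) = √17*(5/7) = 5*√17/7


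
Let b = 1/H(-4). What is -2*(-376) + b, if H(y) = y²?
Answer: 12033/16 ≈ 752.06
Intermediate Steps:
b = 1/16 (b = 1/((-4)²) = 1/16 ≈ 0.062500)
-2*(-376) + b = -2*(-376) + 1/16 = 752 + 1/16 = 12033/16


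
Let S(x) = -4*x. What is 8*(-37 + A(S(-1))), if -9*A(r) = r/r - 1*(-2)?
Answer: -896/3 ≈ -298.67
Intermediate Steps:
A(r) = -⅓ (A(r) = -(r/r - 1*(-2))/9 = -(1 + 2)/9 = -⅑*3 = -⅓)
8*(-37 + A(S(-1))) = 8*(-37 - ⅓) = 8*(-112/3) = -896/3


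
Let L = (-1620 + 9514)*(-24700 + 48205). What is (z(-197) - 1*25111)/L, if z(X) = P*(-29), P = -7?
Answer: -12454/92774235 ≈ -0.00013424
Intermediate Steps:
z(X) = 203 (z(X) = -7*(-29) = 203)
L = 185548470 (L = 7894*23505 = 185548470)
(z(-197) - 1*25111)/L = (203 - 1*25111)/185548470 = (203 - 25111)*(1/185548470) = -24908*1/185548470 = -12454/92774235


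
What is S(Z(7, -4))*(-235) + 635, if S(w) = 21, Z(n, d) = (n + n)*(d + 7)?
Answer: -4300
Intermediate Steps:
Z(n, d) = 2*n*(7 + d) (Z(n, d) = (2*n)*(7 + d) = 2*n*(7 + d))
S(Z(7, -4))*(-235) + 635 = 21*(-235) + 635 = -4935 + 635 = -4300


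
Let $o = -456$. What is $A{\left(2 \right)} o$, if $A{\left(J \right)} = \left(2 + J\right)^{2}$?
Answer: $-7296$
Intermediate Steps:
$A{\left(2 \right)} o = \left(2 + 2\right)^{2} \left(-456\right) = 4^{2} \left(-456\right) = 16 \left(-456\right) = -7296$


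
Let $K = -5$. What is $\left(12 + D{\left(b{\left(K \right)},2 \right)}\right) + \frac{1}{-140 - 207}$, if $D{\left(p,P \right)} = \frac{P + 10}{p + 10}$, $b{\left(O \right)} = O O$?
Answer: $\frac{149869}{12145} \approx 12.34$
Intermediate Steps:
$b{\left(O \right)} = O^{2}$
$D{\left(p,P \right)} = \frac{10 + P}{10 + p}$
$\left(12 + D{\left(b{\left(K \right)},2 \right)}\right) + \frac{1}{-140 - 207} = \left(12 + \frac{10 + 2}{10 + \left(-5\right)^{2}}\right) + \frac{1}{-140 - 207} = \left(12 + \frac{1}{10 + 25} \cdot 12\right) + \frac{1}{-347} = \left(12 + \frac{1}{35} \cdot 12\right) - \frac{1}{347} = \left(12 + \frac{12}{35}\right) - \frac{1}{347} = \frac{432}{35} - \frac{1}{347} = \frac{149869}{12145}$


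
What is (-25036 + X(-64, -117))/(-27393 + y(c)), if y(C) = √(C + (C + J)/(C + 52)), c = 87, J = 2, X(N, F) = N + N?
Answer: 95815125828/104302314229 + 25164*√1693298/104302314229 ≈ 0.91894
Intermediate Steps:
X(N, F) = 2*N
y(C) = √(C + (2 + C)/(52 + C)) (y(C) = √(C + (C + 2)/(C + 52)) = √(C + (2 + C)/(52 + C)))
(-25036 + X(-64, -117))/(-27393 + y(c)) = (-25036 + 2*(-64))/(-27393 + √((2 + 87 + 87*(52 + 87))/(52 + 87))) = (-25036 - 128)/(-27393 + √((2 + 87 + 87*139)/139)) = -25164/(-27393 + √((2 + 87 + 12093)/139)) = -25164/(-27393 + √((1/139)*12182)) = -25164/(-27393 + √(12182/139)) = -25164/(-27393 + √1693298/139)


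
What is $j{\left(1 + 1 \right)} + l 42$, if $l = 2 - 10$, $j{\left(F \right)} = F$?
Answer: $-334$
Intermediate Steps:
$l = -8$ ($l = 2 - 10 = -8$)
$j{\left(1 + 1 \right)} + l 42 = \left(1 + 1\right) - 336 = 2 - 336 = -334$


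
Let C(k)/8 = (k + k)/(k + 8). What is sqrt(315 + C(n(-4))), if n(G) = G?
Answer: sqrt(299) ≈ 17.292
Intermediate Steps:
C(k) = 16*k/(8 + k) (C(k) = 8*((k + k)/(k + 8)) = 8*((2*k)/(8 + k)) = 8*(2*k/(8 + k)) = 16*k/(8 + k))
sqrt(315 + C(n(-4))) = sqrt(315 + 16*(-4)/(8 - 4)) = sqrt(315 + 16*(-4)/4) = sqrt(315 + 16*(-4)*(1/4)) = sqrt(315 - 16) = sqrt(299)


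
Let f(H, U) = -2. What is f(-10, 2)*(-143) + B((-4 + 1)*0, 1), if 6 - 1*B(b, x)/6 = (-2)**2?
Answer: 298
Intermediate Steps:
B(b, x) = 12 (B(b, x) = 36 - 6*(-2)**2 = 36 - 6*4 = 36 - 24 = 12)
f(-10, 2)*(-143) + B((-4 + 1)*0, 1) = -2*(-143) + 12 = 286 + 12 = 298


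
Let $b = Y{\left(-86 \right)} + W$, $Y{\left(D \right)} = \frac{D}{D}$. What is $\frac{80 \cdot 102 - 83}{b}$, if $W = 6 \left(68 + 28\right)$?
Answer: $\frac{8077}{577} \approx 13.998$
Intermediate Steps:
$Y{\left(D \right)} = 1$
$W = 576$ ($W = 6 \cdot 96 = 576$)
$b = 577$ ($b = 1 + 576 = 577$)
$\frac{80 \cdot 102 - 83}{b} = \frac{80 \cdot 102 - 83}{577} = \left(8160 - 83\right) \frac{1}{577} = 8077 \cdot \frac{1}{577} = \frac{8077}{577}$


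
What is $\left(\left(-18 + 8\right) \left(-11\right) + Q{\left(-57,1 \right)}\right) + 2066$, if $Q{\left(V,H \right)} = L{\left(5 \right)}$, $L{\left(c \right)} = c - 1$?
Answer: $2180$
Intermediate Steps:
$L{\left(c \right)} = -1 + c$ ($L{\left(c \right)} = c - 1 = -1 + c$)
$Q{\left(V,H \right)} = 4$ ($Q{\left(V,H \right)} = -1 + 5 = 4$)
$\left(\left(-18 + 8\right) \left(-11\right) + Q{\left(-57,1 \right)}\right) + 2066 = \left(\left(-18 + 8\right) \left(-11\right) + 4\right) + 2066 = \left(\left(-10\right) \left(-11\right) + 4\right) + 2066 = \left(110 + 4\right) + 2066 = 114 + 2066 = 2180$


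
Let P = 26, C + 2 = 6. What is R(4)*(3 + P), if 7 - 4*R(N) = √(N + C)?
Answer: 203/4 - 29*√2/2 ≈ 30.244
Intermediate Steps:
C = 4 (C = -2 + 6 = 4)
R(N) = 7/4 - √(4 + N)/4 (R(N) = 7/4 - √(N + 4)/4 = 7/4 - √(4 + N)/4)
R(4)*(3 + P) = (7/4 - √(4 + 4)/4)*(3 + 26) = (7/4 - √2/2)*29 = 203/4 - 29*√2/2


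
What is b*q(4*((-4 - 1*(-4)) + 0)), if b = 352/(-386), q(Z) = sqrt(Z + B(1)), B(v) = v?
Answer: -176/193 ≈ -0.91192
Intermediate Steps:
q(Z) = sqrt(1 + Z) (q(Z) = sqrt(Z + 1) = sqrt(1 + Z))
b = -176/193 (b = 352*(-1/386) = -176/193 ≈ -0.91192)
b*q(4*((-4 - 1*(-4)) + 0)) = -176*sqrt(1 + 4*((-4 - 1*(-4)) + 0))/193 = -176*sqrt(1 + 4*((-4 + 4) + 0))/193 = -176*sqrt(1 + 4*(0 + 0))/193 = -176*sqrt(1 + 4*0)/193 = -176*sqrt(1 + 0)/193 = -176*sqrt(1)/193 = -176/193*1 = -176/193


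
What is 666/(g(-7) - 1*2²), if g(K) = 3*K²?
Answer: 666/143 ≈ 4.6573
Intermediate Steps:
666/(g(-7) - 1*2²) = 666/(3*(-7)² - 1*2²) = 666/(3*49 - 1*4) = 666/(147 - 4) = 666/143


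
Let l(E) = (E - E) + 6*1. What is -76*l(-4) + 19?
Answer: -437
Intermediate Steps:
l(E) = 6 (l(E) = 0 + 6 = 6)
-76*l(-4) + 19 = -76*6 + 19 = -456 + 19 = -437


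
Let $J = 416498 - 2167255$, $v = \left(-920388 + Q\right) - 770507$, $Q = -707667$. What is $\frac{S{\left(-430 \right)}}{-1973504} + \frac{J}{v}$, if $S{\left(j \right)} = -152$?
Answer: $\frac{215968157747}{295848231328} \approx 0.73$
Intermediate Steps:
$v = -2398562$ ($v = \left(-920388 - 707667\right) - 770507 = -1628055 - 770507 = -2398562$)
$J = -1750757$
$\frac{S{\left(-430 \right)}}{-1973504} + \frac{J}{v} = - \frac{152}{-1973504} - \frac{1750757}{-2398562} = \left(-152\right) \left(- \frac{1}{1973504}\right) - - \frac{1750757}{2398562} = \frac{19}{246688} + \frac{1750757}{2398562} = \frac{215968157747}{295848231328}$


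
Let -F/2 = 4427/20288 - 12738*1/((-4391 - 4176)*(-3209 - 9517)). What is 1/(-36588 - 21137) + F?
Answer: -4641170750422033/10640024244376800 ≈ -0.43620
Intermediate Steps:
F = -80398205765/184322637408 (F = -2*(4427/20288 - 12738*1/((-4391 - 4176)*(-3209 - 9517))) = -2*(4427*(1/20288) - 12738/((-12726*(-8567)))) = -2*(4427/20288 - 12738/109023642) = -2*(4427/20288 - 12738*1/109023642) = -2*(4427/20288 - 2123/18170607) = -2*80398205765/368645274816 = -80398205765/184322637408 ≈ -0.43618)
1/(-36588 - 21137) + F = 1/(-36588 - 21137) - 80398205765/184322637408 = 1/(-57725) - 80398205765/184322637408 = -1/57725 - 80398205765/184322637408 = -4641170750422033/10640024244376800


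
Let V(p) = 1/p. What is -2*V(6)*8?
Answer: -8/3 ≈ -2.6667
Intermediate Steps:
-2*V(6)*8 = -2/6*8 = -2*1/6*8 = -1/3*8 = -8/3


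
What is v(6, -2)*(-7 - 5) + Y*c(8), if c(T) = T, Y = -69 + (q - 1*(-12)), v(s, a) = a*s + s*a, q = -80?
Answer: -808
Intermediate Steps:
v(s, a) = 2*a*s (v(s, a) = a*s + a*s = 2*a*s)
Y = -137 (Y = -69 + (-80 - 1*(-12)) = -69 + (-80 + 12) = -69 - 68 = -137)
v(6, -2)*(-7 - 5) + Y*c(8) = (2*(-2)*6)*(-7 - 5) - 137*8 = -24*(-12) - 1096 = 288 - 1096 = -808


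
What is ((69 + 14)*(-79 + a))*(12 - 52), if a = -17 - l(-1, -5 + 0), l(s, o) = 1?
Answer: 322040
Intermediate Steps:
a = -18 (a = -17 - 1*1 = -17 - 1 = -18)
((69 + 14)*(-79 + a))*(12 - 52) = ((69 + 14)*(-79 - 18))*(12 - 52) = (83*(-97))*(-40) = -8051*(-40) = 322040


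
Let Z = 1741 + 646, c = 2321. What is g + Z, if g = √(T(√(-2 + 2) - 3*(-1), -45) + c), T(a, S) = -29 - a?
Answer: 2387 + √2289 ≈ 2434.8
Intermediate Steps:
Z = 2387
g = √2289 (g = √((-29 - (√(-2 + 2) - 3*(-1))) + 2321) = √((-29 - (√0 + 3)) + 2321) = √((-29 - (0 + 3)) + 2321) = √((-29 - 1*3) + 2321) = √((-29 - 3) + 2321) = √(-32 + 2321) = √2289 ≈ 47.844)
g + Z = √2289 + 2387 = 2387 + √2289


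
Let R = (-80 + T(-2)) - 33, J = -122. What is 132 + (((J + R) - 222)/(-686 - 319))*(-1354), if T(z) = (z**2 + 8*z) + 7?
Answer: -164296/335 ≈ -490.44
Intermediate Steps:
T(z) = 7 + z**2 + 8*z
R = -118 (R = (-80 + (7 + (-2)**2 + 8*(-2))) - 33 = (-80 + (7 + 4 - 16)) - 33 = (-80 - 5) - 33 = -85 - 33 = -118)
132 + (((J + R) - 222)/(-686 - 319))*(-1354) = 132 + (((-122 - 118) - 222)/(-686 - 319))*(-1354) = 132 + ((-240 - 222)/(-1005))*(-1354) = 132 - 462*(-1/1005)*(-1354) = 132 + (154/335)*(-1354) = 132 - 208516/335 = -164296/335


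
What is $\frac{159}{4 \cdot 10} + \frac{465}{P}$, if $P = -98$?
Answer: $- \frac{1509}{1960} \approx -0.7699$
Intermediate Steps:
$\frac{159}{4 \cdot 10} + \frac{465}{P} = \frac{159}{4 \cdot 10} + \frac{465}{-98} = \frac{159}{40} + 465 \left(- \frac{1}{98}\right) = 159 \cdot \frac{1}{40} - \frac{465}{98} = \frac{159}{40} - \frac{465}{98} = - \frac{1509}{1960}$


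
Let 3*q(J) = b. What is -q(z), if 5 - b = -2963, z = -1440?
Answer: -2968/3 ≈ -989.33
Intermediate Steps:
b = 2968 (b = 5 - 1*(-2963) = 5 + 2963 = 2968)
q(J) = 2968/3 (q(J) = (⅓)*2968 = 2968/3)
-q(z) = -1*2968/3 = -2968/3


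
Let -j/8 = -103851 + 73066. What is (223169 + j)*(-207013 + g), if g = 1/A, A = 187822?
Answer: -18252926212727565/187822 ≈ -9.7182e+10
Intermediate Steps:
j = 246280 (j = -8*(-103851 + 73066) = -8*(-30785) = 246280)
g = 1/187822 ≈ 5.3242e-6
(223169 + j)*(-207013 + g) = (223169 + 246280)*(-207013 + 1/187822) = 469449*(-38881595685/187822) = -18252926212727565/187822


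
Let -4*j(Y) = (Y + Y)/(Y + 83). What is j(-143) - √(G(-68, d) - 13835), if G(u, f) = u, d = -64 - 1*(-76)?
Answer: -143/120 - I*√13903 ≈ -1.1917 - 117.91*I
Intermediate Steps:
d = 12 (d = -64 + 76 = 12)
j(Y) = -Y/(2*(83 + Y)) (j(Y) = -(Y + Y)/(4*(Y + 83)) = -2*Y/(4*(83 + Y)) = -Y/(2*(83 + Y)))
j(-143) - √(G(-68, d) - 13835) = -1*(-143)/(166 + 2*(-143)) - √(-68 - 13835) = -1*(-143)/(166 - 286) - √(-13903) = -1*(-143)/(-120) - I*√13903 = -1*(-143)*(-1/120) - I*√13903 = -143/120 - I*√13903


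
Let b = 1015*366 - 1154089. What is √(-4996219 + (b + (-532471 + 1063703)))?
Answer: I*√5247586 ≈ 2290.8*I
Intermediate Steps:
b = -782599 (b = 371490 - 1154089 = -782599)
√(-4996219 + (b + (-532471 + 1063703))) = √(-4996219 + (-782599 + (-532471 + 1063703))) = √(-4996219 + (-782599 + 531232)) = √(-4996219 - 251367) = √(-5247586) = I*√5247586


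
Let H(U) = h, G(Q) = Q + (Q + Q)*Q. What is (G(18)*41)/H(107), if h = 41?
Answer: 666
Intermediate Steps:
G(Q) = Q + 2*Q**2 (G(Q) = Q + (2*Q)*Q = Q + 2*Q**2)
H(U) = 41
(G(18)*41)/H(107) = ((18*(1 + 2*18))*41)/41 = ((18*(1 + 36))*41)*(1/41) = ((18*37)*41)*(1/41) = (666*41)*(1/41) = 27306*(1/41) = 666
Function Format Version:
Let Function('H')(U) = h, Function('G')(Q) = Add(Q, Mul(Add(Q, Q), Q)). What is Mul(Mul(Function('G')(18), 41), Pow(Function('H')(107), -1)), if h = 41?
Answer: 666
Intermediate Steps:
Function('G')(Q) = Add(Q, Mul(2, Pow(Q, 2))) (Function('G')(Q) = Add(Q, Mul(Mul(2, Q), Q)) = Add(Q, Mul(2, Pow(Q, 2))))
Function('H')(U) = 41
Mul(Mul(Function('G')(18), 41), Pow(Function('H')(107), -1)) = Mul(Mul(Mul(18, Add(1, Mul(2, 18))), 41), Pow(41, -1)) = Mul(Mul(Mul(18, Add(1, 36)), 41), Rational(1, 41)) = Mul(Mul(Mul(18, 37), 41), Rational(1, 41)) = Mul(Mul(666, 41), Rational(1, 41)) = Mul(27306, Rational(1, 41)) = 666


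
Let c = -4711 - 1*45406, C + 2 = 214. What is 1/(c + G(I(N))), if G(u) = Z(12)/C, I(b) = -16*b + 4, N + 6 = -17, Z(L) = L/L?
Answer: -212/10624803 ≈ -1.9953e-5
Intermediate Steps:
Z(L) = 1
N = -23 (N = -6 - 17 = -23)
C = 212 (C = -2 + 214 = 212)
I(b) = 4 - 16*b
G(u) = 1/212
c = -50117 (c = -4711 - 45406 = -50117)
1/(c + G(I(N))) = 1/(-50117 + 1/212) = 1/(-10624803/212) = -212/10624803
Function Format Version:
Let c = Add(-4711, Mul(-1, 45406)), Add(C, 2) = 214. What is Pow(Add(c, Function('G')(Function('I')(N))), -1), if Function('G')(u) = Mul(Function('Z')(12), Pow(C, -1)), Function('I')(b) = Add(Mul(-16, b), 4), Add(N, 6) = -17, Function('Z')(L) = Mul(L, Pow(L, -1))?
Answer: Rational(-212, 10624803) ≈ -1.9953e-5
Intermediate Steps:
Function('Z')(L) = 1
N = -23 (N = Add(-6, -17) = -23)
C = 212 (C = Add(-2, 214) = 212)
Function('I')(b) = Add(4, Mul(-16, b))
Function('G')(u) = Rational(1, 212) (Function('G')(u) = Mul(1, Pow(212, -1)) = Mul(1, Rational(1, 212)) = Rational(1, 212))
c = -50117 (c = Add(-4711, -45406) = -50117)
Pow(Add(c, Function('G')(Function('I')(N))), -1) = Pow(Add(-50117, Rational(1, 212)), -1) = Pow(Rational(-10624803, 212), -1) = Rational(-212, 10624803)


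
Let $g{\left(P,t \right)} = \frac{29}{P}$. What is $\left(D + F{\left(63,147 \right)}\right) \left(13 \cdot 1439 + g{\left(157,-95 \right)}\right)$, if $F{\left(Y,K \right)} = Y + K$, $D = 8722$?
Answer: $\frac{26233534096}{157} \approx 1.6709 \cdot 10^{8}$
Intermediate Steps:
$F{\left(Y,K \right)} = K + Y$
$\left(D + F{\left(63,147 \right)}\right) \left(13 \cdot 1439 + g{\left(157,-95 \right)}\right) = \left(8722 + \left(147 + 63\right)\right) \left(13 \cdot 1439 + \frac{29}{157}\right) = \left(8722 + 210\right) \left(18707 + 29 \cdot \frac{1}{157}\right) = 8932 \left(18707 + \frac{29}{157}\right) = 8932 \cdot \frac{2937028}{157} = \frac{26233534096}{157}$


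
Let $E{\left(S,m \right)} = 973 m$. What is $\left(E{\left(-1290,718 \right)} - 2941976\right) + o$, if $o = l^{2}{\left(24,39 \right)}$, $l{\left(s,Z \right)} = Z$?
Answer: $-2241841$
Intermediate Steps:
$o = 1521$ ($o = 39^{2} = 1521$)
$\left(E{\left(-1290,718 \right)} - 2941976\right) + o = \left(973 \cdot 718 - 2941976\right) + 1521 = \left(698614 - 2941976\right) + 1521 = -2243362 + 1521 = -2241841$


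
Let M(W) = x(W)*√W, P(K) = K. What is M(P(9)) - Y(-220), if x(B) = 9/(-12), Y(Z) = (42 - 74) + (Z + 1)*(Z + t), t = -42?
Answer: -229393/4 ≈ -57348.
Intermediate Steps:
Y(Z) = -32 + (1 + Z)*(-42 + Z) (Y(Z) = (42 - 74) + (Z + 1)*(Z - 42) = -32 + (1 + Z)*(-42 + Z))
x(B) = -¾ (x(B) = 9*(-1/12) = -¾)
M(W) = -3*√W/4
M(P(9)) - Y(-220) = -3*√9/4 - (-74 + (-220)² - 41*(-220)) = -¾*3 - (-74 + 48400 + 9020) = -9/4 - 1*57346 = -9/4 - 57346 = -229393/4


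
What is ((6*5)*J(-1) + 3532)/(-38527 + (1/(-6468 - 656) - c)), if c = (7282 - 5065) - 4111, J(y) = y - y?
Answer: -25161968/260973493 ≈ -0.096416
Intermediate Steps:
J(y) = 0
c = -1894 (c = 2217 - 4111 = -1894)
((6*5)*J(-1) + 3532)/(-38527 + (1/(-6468 - 656) - c)) = ((6*5)*0 + 3532)/(-38527 + (1/(-6468 - 656) - 1*(-1894))) = (30*0 + 3532)/(-38527 + (1/(-7124) + 1894)) = (0 + 3532)/(-38527 + (-1/7124 + 1894)) = 3532/(-38527 + 13492855/7124) = 3532/(-260973493/7124) = 3532*(-7124/260973493) = -25161968/260973493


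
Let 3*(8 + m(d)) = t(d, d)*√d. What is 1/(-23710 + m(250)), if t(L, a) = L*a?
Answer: 106731/485749804142 + 234375*√10/242874902071 ≈ 3.2713e-6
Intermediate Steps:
m(d) = -8 + d^(5/2)/3 (m(d) = -8 + ((d*d)*√d)/3 = -8 + (d²*√d)/3 = -8 + d^(5/2)/3)
1/(-23710 + m(250)) = 1/(-23710 + (-8 + 250^(5/2)/3)) = 1/(-23710 + (-8 + (312500*√10)/3)) = 1/(-23710 + (-8 + 312500*√10/3)) = 1/(-23718 + 312500*√10/3)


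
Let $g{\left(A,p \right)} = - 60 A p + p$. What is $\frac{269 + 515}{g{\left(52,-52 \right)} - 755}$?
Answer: $\frac{784}{161433} \approx 0.0048565$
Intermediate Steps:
$g{\left(A,p \right)} = p - 60 A p$ ($g{\left(A,p \right)} = - 60 A p + p = p - 60 A p$)
$\frac{269 + 515}{g{\left(52,-52 \right)} - 755} = \frac{269 + 515}{- 52 \left(1 - 3120\right) - 755} = \frac{784}{- 52 \left(1 - 3120\right) - 755} = \frac{784}{\left(-52\right) \left(-3119\right) - 755} = \frac{784}{162188 - 755} = \frac{784}{161433}$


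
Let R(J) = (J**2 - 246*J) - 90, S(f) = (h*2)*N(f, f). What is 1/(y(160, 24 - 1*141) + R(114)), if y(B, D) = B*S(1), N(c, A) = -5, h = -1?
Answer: -1/13538 ≈ -7.3866e-5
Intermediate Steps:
S(f) = 10 (S(f) = -1*2*(-5) = -2*(-5) = 10)
R(J) = -90 + J**2 - 246*J
y(B, D) = 10*B (y(B, D) = B*10 = 10*B)
1/(y(160, 24 - 1*141) + R(114)) = 1/(10*160 + (-90 + 114**2 - 246*114)) = 1/(1600 + (-90 + 12996 - 28044)) = 1/(1600 - 15138) = 1/(-13538) = -1/13538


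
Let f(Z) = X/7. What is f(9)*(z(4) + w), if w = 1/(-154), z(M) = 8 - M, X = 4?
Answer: 1230/539 ≈ 2.2820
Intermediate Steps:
f(Z) = 4/7
w = -1/154 ≈ -0.0064935
f(9)*(z(4) + w) = 4*((8 - 1*4) - 1/154)/7 = 4*((8 - 4) - 1/154)/7 = 4*(4 - 1/154)/7 = (4/7)*(615/154) = 1230/539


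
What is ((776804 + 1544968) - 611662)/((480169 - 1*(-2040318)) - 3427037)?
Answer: -171011/90655 ≈ -1.8864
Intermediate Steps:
((776804 + 1544968) - 611662)/((480169 - 1*(-2040318)) - 3427037) = (2321772 - 611662)/((480169 + 2040318) - 3427037) = 1710110/(2520487 - 3427037) = 1710110/(-906550) = 1710110*(-1/906550) = -171011/90655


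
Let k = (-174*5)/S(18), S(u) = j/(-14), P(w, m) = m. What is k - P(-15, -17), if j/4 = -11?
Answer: -2858/11 ≈ -259.82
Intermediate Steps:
j = -44 (j = 4*(-11) = -44)
S(u) = 22/7 (S(u) = -44/(-14) = -44*(-1/14) = 22/7)
k = -3045/11 (k = (-174*5)/(22/7) = -870*7/22 = -3045/11 ≈ -276.82)
k - P(-15, -17) = -3045/11 - 1*(-17) = -3045/11 + 17 = -2858/11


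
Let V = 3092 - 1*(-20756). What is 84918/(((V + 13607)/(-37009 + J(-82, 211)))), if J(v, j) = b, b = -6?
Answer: -19049938/227 ≈ -83920.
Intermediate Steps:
J(v, j) = -6
V = 23848 (V = 3092 + 20756 = 23848)
84918/(((V + 13607)/(-37009 + J(-82, 211)))) = 84918/(((23848 + 13607)/(-37009 - 6))) = 84918/((37455/(-37015))) = 84918/((37455*(-1/37015))) = 84918/(-681/673) = 84918*(-673/681) = -19049938/227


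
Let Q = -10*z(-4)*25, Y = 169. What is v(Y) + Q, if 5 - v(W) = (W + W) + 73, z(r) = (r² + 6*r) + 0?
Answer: 1594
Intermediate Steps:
z(r) = r² + 6*r
v(W) = -68 - 2*W (v(W) = 5 - ((W + W) + 73) = 5 - (2*W + 73) = 5 - (73 + 2*W) = 5 + (-73 - 2*W) = -68 - 2*W)
Q = 2000 (Q = -(-40)*(6 - 4)*25 = -(-40)*2*25 = -10*(-8)*25 = 80*25 = 2000)
v(Y) + Q = (-68 - 2*169) + 2000 = (-68 - 338) + 2000 = -406 + 2000 = 1594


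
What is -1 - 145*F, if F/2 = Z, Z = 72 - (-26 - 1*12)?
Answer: -31901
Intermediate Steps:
Z = 110 (Z = 72 - (-26 - 12) = 72 - 1*(-38) = 72 + 38 = 110)
F = 220 (F = 2*110 = 220)
-1 - 145*F = -1 - 145*220 = -1 - 31900 = -31901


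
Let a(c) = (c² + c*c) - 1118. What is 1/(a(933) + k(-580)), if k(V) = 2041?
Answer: 1/1741901 ≈ 5.7409e-7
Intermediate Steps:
a(c) = -1118 + 2*c² (a(c) = (c² + c²) - 1118 = 2*c² - 1118 = -1118 + 2*c²)
1/(a(933) + k(-580)) = 1/((-1118 + 2*933²) + 2041) = 1/((-1118 + 2*870489) + 2041) = 1/((-1118 + 1740978) + 2041) = 1/(1739860 + 2041) = 1/1741901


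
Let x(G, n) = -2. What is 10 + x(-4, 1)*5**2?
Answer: -40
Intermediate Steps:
10 + x(-4, 1)*5**2 = 10 - 2*5**2 = 10 - 2*25 = 10 - 50 = -40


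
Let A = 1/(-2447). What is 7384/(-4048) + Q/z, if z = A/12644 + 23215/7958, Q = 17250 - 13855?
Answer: 211155038916509627/181722063998486 ≈ 1162.0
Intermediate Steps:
A = -1/2447 ≈ -0.00040866
Q = 3395
z = 359134513831/123109734772 (z = -1/2447/12644 + 23215/7958 = -1/2447*1/12644 + 23215*(1/7958) = -1/30939868 + 23215/7958 = 359134513831/123109734772 ≈ 2.9172)
7384/(-4048) + Q/z = 7384/(-4048) + 3395/(359134513831/123109734772) = 7384*(-1/4048) + 3395*(123109734772/359134513831) = -923/506 + 417957549550940/359134513831 = 211155038916509627/181722063998486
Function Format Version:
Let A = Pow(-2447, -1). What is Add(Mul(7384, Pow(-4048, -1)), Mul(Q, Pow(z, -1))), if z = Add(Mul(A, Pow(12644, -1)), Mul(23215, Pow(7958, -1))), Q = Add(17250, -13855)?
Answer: Rational(211155038916509627, 181722063998486) ≈ 1162.0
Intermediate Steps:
A = Rational(-1, 2447) ≈ -0.00040866
Q = 3395
z = Rational(359134513831, 123109734772) (z = Add(Mul(Rational(-1, 2447), Pow(12644, -1)), Mul(23215, Pow(7958, -1))) = Add(Mul(Rational(-1, 2447), Rational(1, 12644)), Mul(23215, Rational(1, 7958))) = Add(Rational(-1, 30939868), Rational(23215, 7958)) = Rational(359134513831, 123109734772) ≈ 2.9172)
Add(Mul(7384, Pow(-4048, -1)), Mul(Q, Pow(z, -1))) = Add(Mul(7384, Pow(-4048, -1)), Mul(3395, Pow(Rational(359134513831, 123109734772), -1))) = Add(Mul(7384, Rational(-1, 4048)), Mul(3395, Rational(123109734772, 359134513831))) = Add(Rational(-923, 506), Rational(417957549550940, 359134513831)) = Rational(211155038916509627, 181722063998486)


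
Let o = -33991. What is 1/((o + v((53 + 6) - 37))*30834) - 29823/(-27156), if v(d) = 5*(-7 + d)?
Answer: 2598989810063/2366568331272 ≈ 1.0982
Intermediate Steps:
v(d) = -35 + 5*d
1/((o + v((53 + 6) - 37))*30834) - 29823/(-27156) = 1/(-33991 + (-35 + 5*((53 + 6) - 37))*30834) - 29823/(-27156) = (1/30834)/(-33991 + (-35 + 5*(59 - 37))) - 29823*(-1/27156) = (1/30834)/(-33991 + (-35 + 5*22)) + 9941/9052 = (1/30834)/(-33991 + (-35 + 110)) + 9941/9052 = (1/30834)/(-33991 + 75) + 9941/9052 = (1/30834)/(-33916) + 9941/9052 = -1/33916*1/30834 + 9941/9052 = -1/1045765944 + 9941/9052 = 2598989810063/2366568331272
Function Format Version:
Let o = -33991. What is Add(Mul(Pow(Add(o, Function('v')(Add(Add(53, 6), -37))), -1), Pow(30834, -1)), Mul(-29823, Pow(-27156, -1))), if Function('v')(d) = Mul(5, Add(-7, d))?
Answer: Rational(2598989810063, 2366568331272) ≈ 1.0982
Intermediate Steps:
Function('v')(d) = Add(-35, Mul(5, d))
Add(Mul(Pow(Add(o, Function('v')(Add(Add(53, 6), -37))), -1), Pow(30834, -1)), Mul(-29823, Pow(-27156, -1))) = Add(Mul(Pow(Add(-33991, Add(-35, Mul(5, Add(Add(53, 6), -37)))), -1), Pow(30834, -1)), Mul(-29823, Pow(-27156, -1))) = Add(Mul(Pow(Add(-33991, Add(-35, Mul(5, Add(59, -37)))), -1), Rational(1, 30834)), Mul(-29823, Rational(-1, 27156))) = Add(Mul(Pow(Add(-33991, Add(-35, Mul(5, 22))), -1), Rational(1, 30834)), Rational(9941, 9052)) = Add(Mul(Pow(Add(-33991, Add(-35, 110)), -1), Rational(1, 30834)), Rational(9941, 9052)) = Add(Mul(Pow(Add(-33991, 75), -1), Rational(1, 30834)), Rational(9941, 9052)) = Add(Mul(Pow(-33916, -1), Rational(1, 30834)), Rational(9941, 9052)) = Add(Mul(Rational(-1, 33916), Rational(1, 30834)), Rational(9941, 9052)) = Add(Rational(-1, 1045765944), Rational(9941, 9052)) = Rational(2598989810063, 2366568331272)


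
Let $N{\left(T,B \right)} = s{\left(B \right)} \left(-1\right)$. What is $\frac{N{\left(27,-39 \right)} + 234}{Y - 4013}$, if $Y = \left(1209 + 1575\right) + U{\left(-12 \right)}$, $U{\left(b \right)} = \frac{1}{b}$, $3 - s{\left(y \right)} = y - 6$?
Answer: $- \frac{2232}{14749} \approx -0.15133$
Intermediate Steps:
$s{\left(y \right)} = 9 - y$ ($s{\left(y \right)} = 3 - \left(y - 6\right) = 3 - \left(-6 + y\right) = 9 - y$)
$N{\left(T,B \right)} = -9 + B$ ($N{\left(T,B \right)} = \left(9 - B\right) \left(-1\right) = -9 + B$)
$Y = \frac{33407}{12}$ ($Y = \left(1209 + 1575\right) + \frac{1}{-12} = 2784 - \frac{1}{12} = \frac{33407}{12} \approx 2783.9$)
$\frac{N{\left(27,-39 \right)} + 234}{Y - 4013} = \frac{\left(-9 - 39\right) + 234}{\frac{33407}{12} - 4013} = \frac{-48 + 234}{- \frac{14749}{12}} = 186 \left(- \frac{12}{14749}\right) = - \frac{2232}{14749}$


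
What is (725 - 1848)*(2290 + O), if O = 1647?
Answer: -4421251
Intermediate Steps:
(725 - 1848)*(2290 + O) = (725 - 1848)*(2290 + 1647) = -1123*3937 = -4421251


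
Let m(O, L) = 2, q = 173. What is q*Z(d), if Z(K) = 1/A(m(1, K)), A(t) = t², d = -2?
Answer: 173/4 ≈ 43.250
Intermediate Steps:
Z(K) = ¼ (Z(K) = 1/(2²) = 1/4 = ¼)
q*Z(d) = 173*(¼) = 173/4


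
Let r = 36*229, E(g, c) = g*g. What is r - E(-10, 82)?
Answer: 8144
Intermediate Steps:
E(g, c) = g²
r = 8244
r - E(-10, 82) = 8244 - 1*(-10)² = 8244 - 1*100 = 8244 - 100 = 8144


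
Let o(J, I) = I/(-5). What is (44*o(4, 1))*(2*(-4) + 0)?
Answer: 352/5 ≈ 70.400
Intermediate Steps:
o(J, I) = -I/5
(44*o(4, 1))*(2*(-4) + 0) = (44*(-1/5*1))*(2*(-4) + 0) = (44*(-1/5))*(-8 + 0) = -44/5*(-8) = 352/5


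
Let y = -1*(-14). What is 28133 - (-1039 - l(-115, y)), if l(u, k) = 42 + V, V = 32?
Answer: 29246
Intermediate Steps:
y = 14
l(u, k) = 74 (l(u, k) = 42 + 32 = 74)
28133 - (-1039 - l(-115, y)) = 28133 - (-1039 - 1*74) = 28133 - (-1039 - 74) = 28133 - 1*(-1113) = 28133 + 1113 = 29246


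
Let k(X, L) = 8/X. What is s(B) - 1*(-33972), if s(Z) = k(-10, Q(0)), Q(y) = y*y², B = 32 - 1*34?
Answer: 169856/5 ≈ 33971.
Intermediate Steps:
B = -2 (B = 32 - 34 = -2)
Q(y) = y³
s(Z) = -⅘ (s(Z) = 8/(-10) = 8*(-⅒) = -⅘)
s(B) - 1*(-33972) = -⅘ - 1*(-33972) = -⅘ + 33972 = 169856/5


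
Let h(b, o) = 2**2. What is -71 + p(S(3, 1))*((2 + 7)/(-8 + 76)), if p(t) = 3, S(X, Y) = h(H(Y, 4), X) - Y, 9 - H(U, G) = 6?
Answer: -4801/68 ≈ -70.603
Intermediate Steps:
H(U, G) = 3 (H(U, G) = 9 - 1*6 = 9 - 6 = 3)
h(b, o) = 4
S(X, Y) = 4 - Y
-71 + p(S(3, 1))*((2 + 7)/(-8 + 76)) = -71 + 3*((2 + 7)/(-8 + 76)) = -71 + 3*(9/68) = -71 + 27/68 = -4801/68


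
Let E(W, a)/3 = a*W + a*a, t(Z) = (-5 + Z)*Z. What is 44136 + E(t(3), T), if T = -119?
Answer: 88761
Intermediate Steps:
t(Z) = Z*(-5 + Z)
E(W, a) = 3*a**2 + 3*W*a (E(W, a) = 3*(a*W + a*a) = 3*(W*a + a**2) = 3*(a**2 + W*a) = 3*a**2 + 3*W*a)
44136 + E(t(3), T) = 44136 + 3*(-119)*(3*(-5 + 3) - 119) = 44136 + 3*(-119)*(3*(-2) - 119) = 44136 + 3*(-119)*(-6 - 119) = 44136 + 3*(-119)*(-125) = 44136 + 44625 = 88761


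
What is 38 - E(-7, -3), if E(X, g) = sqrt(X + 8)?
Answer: 37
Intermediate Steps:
E(X, g) = sqrt(8 + X)
38 - E(-7, -3) = 38 - sqrt(8 - 7) = 38 - sqrt(1) = 38 - 1*1 = 38 - 1 = 37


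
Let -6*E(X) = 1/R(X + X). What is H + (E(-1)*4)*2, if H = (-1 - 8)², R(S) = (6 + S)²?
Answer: 971/12 ≈ 80.917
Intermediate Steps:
E(X) = -1/(6*(6 + 2*X)²) (E(X) = -1/(6*(6 + (X + X))²) = -1/(6*(6 + 2*X)²))
H = 81 (H = (-9)² = 81)
H + (E(-1)*4)*2 = 81 + (-1/(24*(3 - 1)²)*4)*2 = 81 + (-1/24/2²*4)*2 = 81 + (-1/24*¼*4)*2 = 81 - 1/96*4*2 = 81 - 1/24*2 = 81 - 1/12 = 971/12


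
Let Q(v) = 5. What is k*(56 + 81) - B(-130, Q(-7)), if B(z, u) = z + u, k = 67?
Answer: 9304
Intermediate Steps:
B(z, u) = u + z
k*(56 + 81) - B(-130, Q(-7)) = 67*(56 + 81) - (5 - 130) = 67*137 - 1*(-125) = 9179 + 125 = 9304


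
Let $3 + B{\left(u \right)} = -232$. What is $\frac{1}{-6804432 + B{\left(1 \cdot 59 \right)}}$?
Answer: $- \frac{1}{6804667} \approx -1.4696 \cdot 10^{-7}$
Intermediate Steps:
$B{\left(u \right)} = -235$ ($B{\left(u \right)} = -3 - 232 = -235$)
$\frac{1}{-6804432 + B{\left(1 \cdot 59 \right)}} = \frac{1}{-6804432 - 235} = \frac{1}{-6804667} = - \frac{1}{6804667}$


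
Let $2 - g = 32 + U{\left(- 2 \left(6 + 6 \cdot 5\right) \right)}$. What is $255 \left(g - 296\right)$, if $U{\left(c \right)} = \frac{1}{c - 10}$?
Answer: $- \frac{6816405}{82} \approx -83127.0$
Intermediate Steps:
$U{\left(c \right)} = \frac{1}{-10 + c}$
$g = - \frac{2459}{82}$ ($g = 2 - \left(32 + \frac{1}{-10 - 2 \left(6 + 6 \cdot 5\right)}\right) = 2 - \left(32 + \frac{1}{-10 - 2 \left(6 + 30\right)}\right) = 2 - \left(32 + \frac{1}{-10 - 72}\right) = 2 - \left(32 + \frac{1}{-82}\right) = 2 - \left(32 - \frac{1}{82}\right) = 2 - \frac{2623}{82} = - \frac{2459}{82} \approx -29.988$)
$255 \left(g - 296\right) = 255 \left(- \frac{2459}{82} - 296\right) = 255 \left(- \frac{26731}{82}\right) = - \frac{6816405}{82}$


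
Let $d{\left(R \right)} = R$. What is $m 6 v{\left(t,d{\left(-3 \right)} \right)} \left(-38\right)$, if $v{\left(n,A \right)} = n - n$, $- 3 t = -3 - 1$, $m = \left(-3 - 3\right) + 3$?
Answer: $0$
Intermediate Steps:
$m = -3$ ($m = -6 + 3 = -3$)
$t = \frac{4}{3}$ ($t = - \frac{-3 - 1}{3} = \left(- \frac{1}{3}\right) \left(-4\right) = \frac{4}{3} \approx 1.3333$)
$v{\left(n,A \right)} = 0$
$m 6 v{\left(t,d{\left(-3 \right)} \right)} \left(-38\right) = \left(-3\right) 6 \cdot 0 \left(-38\right) = \left(-18\right) 0 \left(-38\right) = 0 \left(-38\right) = 0$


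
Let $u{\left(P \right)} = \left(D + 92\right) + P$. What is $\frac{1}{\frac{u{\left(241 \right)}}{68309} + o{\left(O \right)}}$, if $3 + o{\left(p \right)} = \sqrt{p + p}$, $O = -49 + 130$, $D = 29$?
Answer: $\frac{13973630585}{714064516697} + \frac{41995075329 \sqrt{2}}{714064516697} \approx 0.10274$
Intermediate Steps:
$u{\left(P \right)} = 121 + P$ ($u{\left(P \right)} = \left(29 + 92\right) + P = 121 + P$)
$O = 81$
$o{\left(p \right)} = -3 + \sqrt{2} \sqrt{p}$ ($o{\left(p \right)} = -3 + \sqrt{p + p} = -3 + \sqrt{2 p} = -3 + \sqrt{2} \sqrt{p}$)
$\frac{1}{\frac{u{\left(241 \right)}}{68309} + o{\left(O \right)}} = \frac{1}{\frac{121 + 241}{68309} - \left(3 - \sqrt{2} \sqrt{81}\right)} = \frac{1}{362 \cdot \frac{1}{68309} - \left(3 - \sqrt{2} \cdot 9\right)} = \frac{1}{\frac{362}{68309} - \left(3 - 9 \sqrt{2}\right)} = \frac{1}{- \frac{204565}{68309} + 9 \sqrt{2}}$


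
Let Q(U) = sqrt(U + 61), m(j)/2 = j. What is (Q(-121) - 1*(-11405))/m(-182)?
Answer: -11405/364 - I*sqrt(15)/182 ≈ -31.332 - 0.02128*I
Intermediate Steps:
m(j) = 2*j
Q(U) = sqrt(61 + U)
(Q(-121) - 1*(-11405))/m(-182) = (sqrt(61 - 121) - 1*(-11405))/((2*(-182))) = (sqrt(-60) + 11405)/(-364) = (2*I*sqrt(15) + 11405)*(-1/364) = (11405 + 2*I*sqrt(15))*(-1/364) = -11405/364 - I*sqrt(15)/182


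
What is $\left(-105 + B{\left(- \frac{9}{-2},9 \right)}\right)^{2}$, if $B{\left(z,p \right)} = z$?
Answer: $\frac{40401}{4} \approx 10100.0$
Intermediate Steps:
$\left(-105 + B{\left(- \frac{9}{-2},9 \right)}\right)^{2} = \left(-105 - \frac{9}{-2}\right)^{2} = \left(-105 - - \frac{9}{2}\right)^{2} = \left(-105 + \frac{9}{2}\right)^{2} = \left(- \frac{201}{2}\right)^{2} = \frac{40401}{4}$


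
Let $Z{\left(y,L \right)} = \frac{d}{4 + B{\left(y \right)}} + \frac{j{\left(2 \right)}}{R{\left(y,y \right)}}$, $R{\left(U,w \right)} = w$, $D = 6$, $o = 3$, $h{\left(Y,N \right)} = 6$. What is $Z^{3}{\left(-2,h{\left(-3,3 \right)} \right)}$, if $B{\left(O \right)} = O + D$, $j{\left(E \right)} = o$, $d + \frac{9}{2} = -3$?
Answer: $- \frac{59319}{4096} \approx -14.482$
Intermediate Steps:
$d = - \frac{15}{2}$ ($d = - \frac{9}{2} - 3 = - \frac{15}{2} \approx -7.5$)
$j{\left(E \right)} = 3$
$B{\left(O \right)} = 6 + O$ ($B{\left(O \right)} = O + 6 = 6 + O$)
$Z{\left(y,L \right)} = \frac{3}{y} - \frac{15}{2 \left(10 + y\right)}$ ($Z{\left(y,L \right)} = - \frac{15}{2 \left(4 + \left(6 + y\right)\right)} + \frac{3}{y} = - \frac{15}{2 \left(10 + y\right)} + \frac{3}{y} = \frac{3}{y} - \frac{15}{2 \left(10 + y\right)}$)
$Z^{3}{\left(-2,h{\left(-3,3 \right)} \right)} = \left(\frac{3 \left(20 - -6\right)}{2 \left(-2\right) \left(10 - 2\right)}\right)^{3} = \left(\frac{3}{2} \left(- \frac{1}{2}\right) \frac{1}{8} \left(20 + 6\right)\right)^{3} = \left(\frac{3}{2} \left(- \frac{1}{2}\right) \frac{1}{8} \cdot 26\right)^{3} = \left(- \frac{39}{16}\right)^{3} = - \frac{59319}{4096}$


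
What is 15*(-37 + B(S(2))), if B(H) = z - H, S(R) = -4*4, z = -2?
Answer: -345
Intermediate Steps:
S(R) = -16
B(H) = -2 - H
15*(-37 + B(S(2))) = 15*(-37 + (-2 - 1*(-16))) = 15*(-37 + (-2 + 16)) = 15*(-37 + 14) = 15*(-23) = -345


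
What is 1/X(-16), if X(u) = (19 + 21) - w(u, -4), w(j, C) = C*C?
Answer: 1/24 ≈ 0.041667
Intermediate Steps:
w(j, C) = C²
X(u) = 24 (X(u) = (19 + 21) - 1*(-4)² = 40 - 1*16 = 40 - 16 = 24)
1/X(-16) = 1/24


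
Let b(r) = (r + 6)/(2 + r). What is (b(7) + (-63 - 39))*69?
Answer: -20815/3 ≈ -6938.3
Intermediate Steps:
b(r) = (6 + r)/(2 + r)
(b(7) + (-63 - 39))*69 = ((6 + 7)/(2 + 7) + (-63 - 39))*69 = (13/9 - 102)*69 = -905/9*69 = -20815/3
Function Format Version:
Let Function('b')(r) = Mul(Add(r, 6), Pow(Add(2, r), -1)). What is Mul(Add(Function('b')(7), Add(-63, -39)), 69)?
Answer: Rational(-20815, 3) ≈ -6938.3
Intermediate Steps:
Function('b')(r) = Mul(Pow(Add(2, r), -1), Add(6, r)) (Function('b')(r) = Mul(Add(6, r), Pow(Add(2, r), -1)) = Mul(Pow(Add(2, r), -1), Add(6, r)))
Mul(Add(Function('b')(7), Add(-63, -39)), 69) = Mul(Add(Mul(Pow(Add(2, 7), -1), Add(6, 7)), Add(-63, -39)), 69) = Mul(Add(Mul(Pow(9, -1), 13), -102), 69) = Mul(Add(Mul(Rational(1, 9), 13), -102), 69) = Mul(Add(Rational(13, 9), -102), 69) = Mul(Rational(-905, 9), 69) = Rational(-20815, 3)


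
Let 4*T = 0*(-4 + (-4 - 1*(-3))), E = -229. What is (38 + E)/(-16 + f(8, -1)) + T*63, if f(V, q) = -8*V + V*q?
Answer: 191/88 ≈ 2.1705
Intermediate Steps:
T = 0 (T = (0*(-4 + (-4 - 1*(-3))))/4 = (0*(-4 + (-4 + 3)))/4 = (0*(-4 - 1))/4 = (0*(-5))/4 = (1/4)*0 = 0)
(38 + E)/(-16 + f(8, -1)) + T*63 = (38 - 229)/(-16 + 8*(-8 - 1)) + 0*63 = -191/(-16 + 8*(-9)) + 0 = -191/(-16 - 72) + 0 = -191/(-88) + 0 = -191*(-1/88) + 0 = 191/88 + 0 = 191/88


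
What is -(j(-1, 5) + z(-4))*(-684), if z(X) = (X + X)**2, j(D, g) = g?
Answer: 47196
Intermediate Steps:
z(X) = 4*X**2 (z(X) = (2*X)**2 = 4*X**2)
-(j(-1, 5) + z(-4))*(-684) = -(5 + 4*(-4)**2)*(-684) = -(5 + 4*16)*(-684) = -(5 + 64)*(-684) = -1*69*(-684) = -69*(-684) = 47196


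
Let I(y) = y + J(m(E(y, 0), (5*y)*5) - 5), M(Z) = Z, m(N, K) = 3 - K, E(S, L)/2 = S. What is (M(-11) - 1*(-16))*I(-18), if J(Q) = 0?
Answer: -90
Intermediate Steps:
E(S, L) = 2*S
I(y) = y (I(y) = y + 0 = y)
(M(-11) - 1*(-16))*I(-18) = (-11 - 1*(-16))*(-18) = (-11 + 16)*(-18) = 5*(-18) = -90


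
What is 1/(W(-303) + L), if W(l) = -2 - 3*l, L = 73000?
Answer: 1/73907 ≈ 1.3531e-5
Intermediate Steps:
1/(W(-303) + L) = 1/((-2 - 3*(-303)) + 73000) = 1/((-2 + 909) + 73000) = 1/(907 + 73000) = 1/73907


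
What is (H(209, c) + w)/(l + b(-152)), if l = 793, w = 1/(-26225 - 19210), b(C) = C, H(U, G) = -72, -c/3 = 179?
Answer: -3271321/29123835 ≈ -0.11232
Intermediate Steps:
c = -537 (c = -3*179 = -537)
w = -1/45435 (w = 1/(-45435) = -1/45435 ≈ -2.2009e-5)
(H(209, c) + w)/(l + b(-152)) = (-72 - 1/45435)/(793 - 152) = -3271321/45435/641 = -3271321/45435*1/641 = -3271321/29123835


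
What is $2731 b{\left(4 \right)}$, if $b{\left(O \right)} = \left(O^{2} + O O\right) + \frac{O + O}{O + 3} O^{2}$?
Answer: $\frac{961312}{7} \approx 1.3733 \cdot 10^{5}$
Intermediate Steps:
$b{\left(O \right)} = 2 O^{2} + \frac{2 O^{3}}{3 + O}$ ($b{\left(O \right)} = \left(O^{2} + O^{2}\right) + \frac{2 O}{3 + O} O^{2} = 2 O^{2} + \frac{2 O}{3 + O} O^{2} = 2 O^{2} + \frac{2 O^{3}}{3 + O}$)
$2731 b{\left(4 \right)} = 2731 \frac{4^{2} \left(6 + 4 \cdot 4\right)}{3 + 4} = 2731 \frac{16 \left(6 + 16\right)}{7} = 2731 \cdot 16 \cdot \frac{1}{7} \cdot 22 = 2731 \cdot \frac{352}{7} = \frac{961312}{7}$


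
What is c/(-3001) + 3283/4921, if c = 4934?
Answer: -2061133/2109703 ≈ -0.97698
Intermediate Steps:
c/(-3001) + 3283/4921 = 4934/(-3001) + 3283/4921 = 4934*(-1/3001) + 3283*(1/4921) = -4934/3001 + 469/703 = -2061133/2109703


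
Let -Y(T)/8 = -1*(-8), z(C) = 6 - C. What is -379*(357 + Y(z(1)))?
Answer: -111047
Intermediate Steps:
Y(T) = -64 (Y(T) = -(-8)*(-8) = -8*8 = -64)
-379*(357 + Y(z(1))) = -379*(357 - 64) = -379*293 = -111047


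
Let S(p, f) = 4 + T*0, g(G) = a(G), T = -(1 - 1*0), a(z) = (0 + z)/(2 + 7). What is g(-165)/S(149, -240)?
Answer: -55/12 ≈ -4.5833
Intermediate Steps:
a(z) = z/9
T = -1 (T = -(1 + 0) = -1*1 = -1)
g(G) = G/9
S(p, f) = 4 (S(p, f) = 4 - 1*0 = 4 + 0 = 4)
g(-165)/S(149, -240) = ((1/9)*(-165))/4 = -55/3*1/4 = -55/12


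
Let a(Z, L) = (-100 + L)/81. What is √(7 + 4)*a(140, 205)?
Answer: 35*√11/27 ≈ 4.2993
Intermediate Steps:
a(Z, L) = -100/81 + L/81 (a(Z, L) = (-100 + L)*(1/81) = -100/81 + L/81)
√(7 + 4)*a(140, 205) = √(7 + 4)*(-100/81 + (1/81)*205) = √11*(-100/81 + 205/81) = √11*(35/27) = 35*√11/27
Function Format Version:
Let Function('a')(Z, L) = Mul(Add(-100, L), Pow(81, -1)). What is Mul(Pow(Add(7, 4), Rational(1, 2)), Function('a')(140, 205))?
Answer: Mul(Rational(35, 27), Pow(11, Rational(1, 2))) ≈ 4.2993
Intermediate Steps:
Function('a')(Z, L) = Add(Rational(-100, 81), Mul(Rational(1, 81), L)) (Function('a')(Z, L) = Mul(Add(-100, L), Rational(1, 81)) = Add(Rational(-100, 81), Mul(Rational(1, 81), L)))
Mul(Pow(Add(7, 4), Rational(1, 2)), Function('a')(140, 205)) = Mul(Pow(Add(7, 4), Rational(1, 2)), Add(Rational(-100, 81), Mul(Rational(1, 81), 205))) = Mul(Pow(11, Rational(1, 2)), Add(Rational(-100, 81), Rational(205, 81))) = Mul(Pow(11, Rational(1, 2)), Rational(35, 27)) = Mul(Rational(35, 27), Pow(11, Rational(1, 2)))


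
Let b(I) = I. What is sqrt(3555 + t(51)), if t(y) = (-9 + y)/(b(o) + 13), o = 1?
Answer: sqrt(3558) ≈ 59.649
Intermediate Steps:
t(y) = -9/14 + y/14 (t(y) = (-9 + y)/(1 + 13) = (-9 + y)/14 = (-9 + y)*(1/14) = -9/14 + y/14)
sqrt(3555 + t(51)) = sqrt(3555 + (-9/14 + (1/14)*51)) = sqrt(3555 + (-9/14 + 51/14)) = sqrt(3555 + 3) = sqrt(3558)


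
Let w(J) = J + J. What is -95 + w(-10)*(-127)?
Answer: 2445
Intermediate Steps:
w(J) = 2*J
-95 + w(-10)*(-127) = -95 + (2*(-10))*(-127) = -95 - 20*(-127) = -95 + 2540 = 2445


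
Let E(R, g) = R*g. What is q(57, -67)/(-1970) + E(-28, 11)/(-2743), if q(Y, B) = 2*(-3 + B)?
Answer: 99078/540371 ≈ 0.18335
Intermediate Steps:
q(Y, B) = -6 + 2*B
q(57, -67)/(-1970) + E(-28, 11)/(-2743) = (-6 + 2*(-67))/(-1970) - 28*11/(-2743) = (-6 - 134)*(-1/1970) - 308*(-1/2743) = -140*(-1/1970) + 308/2743 = 14/197 + 308/2743 = 99078/540371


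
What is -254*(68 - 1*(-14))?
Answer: -20828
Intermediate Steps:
-254*(68 - 1*(-14)) = -254*(68 + 14) = -254*82 = -20828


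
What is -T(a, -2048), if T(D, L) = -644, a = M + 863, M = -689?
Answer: 644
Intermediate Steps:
a = 174 (a = -689 + 863 = 174)
-T(a, -2048) = -1*(-644) = 644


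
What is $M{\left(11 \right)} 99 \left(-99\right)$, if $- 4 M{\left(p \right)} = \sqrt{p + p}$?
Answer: $\frac{9801 \sqrt{22}}{4} \approx 11493.0$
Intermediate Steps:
$M{\left(p \right)} = - \frac{\sqrt{2} \sqrt{p}}{4}$ ($M{\left(p \right)} = - \frac{\sqrt{p + p}}{4} = - \frac{\sqrt{2 p}}{4} = - \frac{\sqrt{2} \sqrt{p}}{4}$)
$M{\left(11 \right)} 99 \left(-99\right) = - \frac{\sqrt{2} \sqrt{11}}{4} \cdot 99 \left(-99\right) = - \frac{\sqrt{22}}{4} \cdot 99 \left(-99\right) = - \frac{99 \sqrt{22}}{4} \left(-99\right) = \frac{9801 \sqrt{22}}{4}$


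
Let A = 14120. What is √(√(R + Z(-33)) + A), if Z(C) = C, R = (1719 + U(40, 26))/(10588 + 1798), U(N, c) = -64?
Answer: √(2166191503520 + 12386*I*√5042130038)/12386 ≈ 118.83 + 0.024123*I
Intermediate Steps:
R = 1655/12386 (R = (1719 - 64)/(10588 + 1798) = 1655/12386 ≈ 0.13362)
√(√(R + Z(-33)) + A) = √(√(1655/12386 - 33) + 14120) = √(√(-407083/12386) + 14120) = √(I*√5042130038/12386 + 14120) = √(14120 + I*√5042130038/12386)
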